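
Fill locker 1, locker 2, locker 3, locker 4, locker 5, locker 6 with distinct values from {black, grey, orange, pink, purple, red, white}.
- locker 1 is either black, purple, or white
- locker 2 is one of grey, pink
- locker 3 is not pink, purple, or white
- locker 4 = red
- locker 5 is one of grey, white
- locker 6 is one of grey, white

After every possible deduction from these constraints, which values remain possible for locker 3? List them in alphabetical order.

black, orange

locker 4 has just one choice, so locker 4 = red. Strike red from locker 3.
locker 5 and locker 6 between them cover only {grey, white} — a naked pair. Remove those values from locker 1, locker 2, locker 3.
That leaves locker 2 = pink.
No further eliminations apply; locker 3 can still be any of black, orange.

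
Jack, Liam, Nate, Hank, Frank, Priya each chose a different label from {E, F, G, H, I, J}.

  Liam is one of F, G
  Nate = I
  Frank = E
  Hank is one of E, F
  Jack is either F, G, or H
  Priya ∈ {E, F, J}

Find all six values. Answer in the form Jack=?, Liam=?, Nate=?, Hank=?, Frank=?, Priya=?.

Nate must be I (only option left).
That leaves Frank = E. Eliminate E elsewhere: Hank, Priya.
Hank's domain is down to {F}, so Hank = F. Strike F from Jack, Liam, Priya.
Priya has just one choice, so Priya = J.
Liam's domain is down to {G}, so Liam = G. Remove G from Jack.
Jack's domain is down to {H}, so Jack = H.

Jack=H, Liam=G, Nate=I, Hank=F, Frank=E, Priya=J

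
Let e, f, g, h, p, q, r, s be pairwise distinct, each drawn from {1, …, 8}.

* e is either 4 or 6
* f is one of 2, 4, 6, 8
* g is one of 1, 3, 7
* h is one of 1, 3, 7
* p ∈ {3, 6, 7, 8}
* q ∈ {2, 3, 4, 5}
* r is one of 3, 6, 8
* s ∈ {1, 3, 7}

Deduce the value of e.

4

Among the 8 variables, 5 fits only q (and all 8 values in {1, 2, 3, 4, 5, 6, 7, 8} must be used), so q = 5.
Among the 7 still-open variables, 2 fits only f (and all 7 values in {1, 2, 3, 4, 6, 7, 8} must be used), so f = 2.
The 6 still-open variables together cover exactly {1, 3, 4, 6, 7, 8} — 6 values for 6 variables — and 4 appears only in e's list, so e = 4.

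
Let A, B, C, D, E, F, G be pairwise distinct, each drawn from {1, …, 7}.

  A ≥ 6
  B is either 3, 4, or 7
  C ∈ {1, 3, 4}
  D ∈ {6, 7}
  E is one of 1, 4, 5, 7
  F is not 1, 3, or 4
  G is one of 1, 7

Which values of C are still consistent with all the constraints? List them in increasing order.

3, 4

Among the 7 variables, 2 fits only F (and all 7 values in {1, 2, 3, 4, 5, 6, 7} must be used), so F = 2.
Among the 6 still-open variables, 5 fits only E (and all 6 values in {1, 3, 4, 5, 6, 7} must be used), so E = 5.
A and D share exactly the 2 values {6, 7}; by pigeonhole those values go to them, so strike 6, 7 from B, G.
G must be 1 (only option left). Eliminate 1 elsewhere: C.
No further eliminations apply; C can still be any of 3, 4.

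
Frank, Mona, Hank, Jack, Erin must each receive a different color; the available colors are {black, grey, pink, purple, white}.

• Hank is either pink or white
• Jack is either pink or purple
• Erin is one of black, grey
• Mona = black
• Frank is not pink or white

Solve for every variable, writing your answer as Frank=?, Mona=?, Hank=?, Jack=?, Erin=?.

Mona must be black (only option left). Remove black from Frank, Erin.
Erin must be grey (only option left). So Frank can't be grey.
That leaves Frank = purple. Strike purple from Jack.
Jack must be pink (only option left). Eliminate pink elsewhere: Hank.
Hank has just one choice, so Hank = white.

Frank=purple, Mona=black, Hank=white, Jack=pink, Erin=grey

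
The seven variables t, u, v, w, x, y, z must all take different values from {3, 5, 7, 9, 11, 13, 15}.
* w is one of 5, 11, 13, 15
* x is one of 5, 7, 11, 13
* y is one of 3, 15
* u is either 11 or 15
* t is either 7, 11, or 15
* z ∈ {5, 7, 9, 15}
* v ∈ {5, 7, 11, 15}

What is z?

9

The 7 variables together cover exactly {3, 5, 7, 9, 11, 13, 15} — 7 values for 7 variables — and 3 appears only in y's list, so y = 3.
The 6 still-open variables together cover exactly {5, 7, 9, 11, 13, 15} — 6 values for 6 variables — and 9 appears only in z's list, so z = 9.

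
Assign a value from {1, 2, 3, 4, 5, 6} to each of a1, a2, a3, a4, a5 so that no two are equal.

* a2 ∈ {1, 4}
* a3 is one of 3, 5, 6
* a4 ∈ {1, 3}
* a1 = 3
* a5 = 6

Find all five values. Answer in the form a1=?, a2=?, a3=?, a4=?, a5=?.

a1 must be 3 (only option left). Strike 3 from a3, a4.
That leaves a4 = 1. Remove 1 from a2.
That leaves a5 = 6. Remove 6 from a3.
a2 must be 4 (only option left).
a3 must be 5 (only option left).

a1=3, a2=4, a3=5, a4=1, a5=6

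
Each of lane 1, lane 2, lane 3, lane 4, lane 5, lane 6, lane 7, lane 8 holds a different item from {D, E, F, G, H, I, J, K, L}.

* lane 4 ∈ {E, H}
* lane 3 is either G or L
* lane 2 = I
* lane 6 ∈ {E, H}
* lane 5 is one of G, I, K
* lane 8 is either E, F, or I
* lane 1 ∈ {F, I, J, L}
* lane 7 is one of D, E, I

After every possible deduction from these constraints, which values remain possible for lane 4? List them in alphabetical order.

lane 2 must be I (only option left). Eliminate I elsewhere: lane 1, lane 5, lane 7, lane 8.
The 2 variables lane 4 and lane 6 are confined to {E, H}, which locks those values in; drop them from lane 7, lane 8.
lane 7 must be D (only option left).
lane 8's domain is down to {F}, so lane 8 = F. Remove F from lane 1.
No further eliminations apply; lane 4 can still be any of E, H.

E, H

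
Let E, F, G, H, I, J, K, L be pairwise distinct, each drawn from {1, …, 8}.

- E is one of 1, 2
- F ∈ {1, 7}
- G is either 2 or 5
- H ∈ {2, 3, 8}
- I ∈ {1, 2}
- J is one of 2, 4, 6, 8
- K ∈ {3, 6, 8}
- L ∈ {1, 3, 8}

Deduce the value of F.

7

The 8 variables draw from only 8 values {1, 2, 3, 4, 5, 6, 7, 8}, so each is used; only J can be 4, hence J = 4.
The 7 still-open variables draw from only 7 values {1, 2, 3, 5, 6, 7, 8}, so each is used; only G can be 5, hence G = 5.
The 6 still-open variables draw from only 6 values {1, 2, 3, 6, 7, 8}, so each is used; only K can be 6, hence K = 6.
The 5 still-open variables together cover exactly {1, 2, 3, 7, 8} — 5 values for 5 variables — and 7 appears only in F's list, so F = 7.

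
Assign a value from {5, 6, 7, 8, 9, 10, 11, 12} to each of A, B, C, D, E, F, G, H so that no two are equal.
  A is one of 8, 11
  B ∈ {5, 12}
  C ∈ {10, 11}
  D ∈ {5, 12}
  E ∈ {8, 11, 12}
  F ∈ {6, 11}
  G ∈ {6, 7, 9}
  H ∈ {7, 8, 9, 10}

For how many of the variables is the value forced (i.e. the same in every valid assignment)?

The 2 variables B and D are confined to {5, 12}, which locks those values in; drop them from E.
The 2 variables A and E are confined to {8, 11}, which locks those values in; drop them from C, F, H.
C has just one choice, so C = 10. So H can't be 10.
F must be 6 (only option left). Strike 6 from G.
Determined: C=10, F=6. The other variables each still have more than one consistent value. That makes 2.

2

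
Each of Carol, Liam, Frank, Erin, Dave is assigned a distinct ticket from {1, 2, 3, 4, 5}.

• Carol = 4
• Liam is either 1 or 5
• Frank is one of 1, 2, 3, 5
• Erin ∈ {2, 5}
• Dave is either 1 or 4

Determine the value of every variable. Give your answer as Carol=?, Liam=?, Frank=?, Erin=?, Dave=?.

Carol has just one choice, so Carol = 4. Eliminate 4 elsewhere: Dave.
Dave has just one choice, so Dave = 1. Eliminate 1 elsewhere: Liam, Frank.
That leaves Liam = 5. So Frank, Erin can't be 5.
That leaves Erin = 2. Strike 2 from Frank.
Frank's domain is down to {3}, so Frank = 3.

Carol=4, Liam=5, Frank=3, Erin=2, Dave=1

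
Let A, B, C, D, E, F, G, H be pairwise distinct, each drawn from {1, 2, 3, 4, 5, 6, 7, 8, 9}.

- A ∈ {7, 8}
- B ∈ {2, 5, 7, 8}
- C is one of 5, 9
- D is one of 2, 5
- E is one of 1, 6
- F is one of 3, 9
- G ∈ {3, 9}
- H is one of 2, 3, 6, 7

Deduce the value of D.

2

Among the 8 variables, 1 fits only E (and all 8 values in {1, 2, 3, 5, 6, 7, 8, 9} must be used), so E = 1.
The 7 still-open variables draw from only 7 values {2, 3, 5, 6, 7, 8, 9}, so each is used; only H can be 6, hence H = 6.
F and G share exactly the 2 values {3, 9}; by pigeonhole those values go to them, so strike 3, 9 from C.
That leaves C = 5. Eliminate 5 elsewhere: B, D.
So D = 2.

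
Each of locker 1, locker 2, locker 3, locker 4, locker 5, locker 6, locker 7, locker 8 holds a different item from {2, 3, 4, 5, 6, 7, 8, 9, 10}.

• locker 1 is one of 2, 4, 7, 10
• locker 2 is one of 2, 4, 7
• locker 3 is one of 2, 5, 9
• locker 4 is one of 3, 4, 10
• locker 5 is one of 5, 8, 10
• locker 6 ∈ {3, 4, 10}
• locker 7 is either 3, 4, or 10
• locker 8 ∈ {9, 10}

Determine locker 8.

9

The 8 variables together cover exactly {2, 3, 4, 5, 7, 8, 9, 10} — 8 values for 8 variables — and 8 appears only in locker 5's list, so locker 5 = 8.
The 7 still-open variables together cover exactly {2, 3, 4, 5, 7, 9, 10} — 7 values for 7 variables — and 5 appears only in locker 3's list, so locker 3 = 5.
The 6 still-open variables together cover exactly {2, 3, 4, 7, 9, 10} — 6 values for 6 variables — and 9 appears only in locker 8's list, so locker 8 = 9.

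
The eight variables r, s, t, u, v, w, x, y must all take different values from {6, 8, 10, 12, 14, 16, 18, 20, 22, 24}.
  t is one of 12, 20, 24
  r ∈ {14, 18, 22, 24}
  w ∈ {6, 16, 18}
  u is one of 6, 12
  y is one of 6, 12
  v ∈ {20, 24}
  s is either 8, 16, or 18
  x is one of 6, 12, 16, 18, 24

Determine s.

8

u and y between them cover only {6, 12} — a naked pair. Remove those values from t, w, x.
t and v share exactly the 2 values {20, 24}; by pigeonhole those values go to them, so strike 20, 24 from r, x.
w and x share exactly the 2 values {16, 18}; by pigeonhole those values go to them, so strike 16, 18 from r, s.
So s = 8.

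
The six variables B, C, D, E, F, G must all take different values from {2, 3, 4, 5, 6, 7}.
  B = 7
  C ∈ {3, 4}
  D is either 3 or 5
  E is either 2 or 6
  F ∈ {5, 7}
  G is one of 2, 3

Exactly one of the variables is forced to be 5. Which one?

B has just one choice, so B = 7. Strike 7 from F.
So 5 goes to F.

F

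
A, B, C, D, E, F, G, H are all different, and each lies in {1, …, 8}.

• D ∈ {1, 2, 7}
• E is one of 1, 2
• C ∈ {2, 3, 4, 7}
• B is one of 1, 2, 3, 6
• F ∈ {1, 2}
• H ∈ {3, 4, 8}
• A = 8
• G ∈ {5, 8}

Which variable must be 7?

A's domain is down to {8}, so A = 8. Eliminate 8 elsewhere: G, H.
G must be 5 (only option left).
The 6 still-open variables together cover exactly {1, 2, 3, 4, 6, 7} — 6 values for 6 variables — and 6 appears only in B's list, so B = 6.
E and F share exactly the 2 values {1, 2}; by pigeonhole those values go to them, so strike 1, 2 from C, D.
So 7 goes to D.

D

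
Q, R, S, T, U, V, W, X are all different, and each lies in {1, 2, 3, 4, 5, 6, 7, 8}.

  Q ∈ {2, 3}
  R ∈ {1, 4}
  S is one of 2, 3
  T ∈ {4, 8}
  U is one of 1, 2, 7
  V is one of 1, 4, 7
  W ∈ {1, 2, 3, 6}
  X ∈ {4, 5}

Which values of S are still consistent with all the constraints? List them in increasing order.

2, 3

The 8 variables together cover exactly {1, 2, 3, 4, 5, 6, 7, 8} — 8 values for 8 variables — and 5 appears only in X's list, so X = 5.
The 7 still-open variables together cover exactly {1, 2, 3, 4, 6, 7, 8} — 7 values for 7 variables — and 6 appears only in W's list, so W = 6.
The 6 still-open variables draw from only 6 values {1, 2, 3, 4, 7, 8}, so each is used; only T can be 8, hence T = 8.
The 2 variables Q and S are confined to {2, 3}, which locks those values in; drop them from U.
No further eliminations apply; S can still be any of 2, 3.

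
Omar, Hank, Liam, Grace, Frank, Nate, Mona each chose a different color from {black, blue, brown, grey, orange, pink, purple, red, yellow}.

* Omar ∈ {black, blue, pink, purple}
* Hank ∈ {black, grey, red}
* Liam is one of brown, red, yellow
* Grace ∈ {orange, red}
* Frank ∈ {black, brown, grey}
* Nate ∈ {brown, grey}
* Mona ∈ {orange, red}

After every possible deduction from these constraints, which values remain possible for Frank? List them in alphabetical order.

Grace and Mona between them cover only {orange, red} — a naked pair. Remove those values from Hank, Liam.
Hank, Frank, Nate share exactly the 3 values {black, brown, grey}; by pigeonhole those values go to them, so strike black, brown, grey from Omar, Liam.
Liam has just one choice, so Liam = yellow.
No further eliminations apply; Frank can still be any of black, brown, grey.

black, brown, grey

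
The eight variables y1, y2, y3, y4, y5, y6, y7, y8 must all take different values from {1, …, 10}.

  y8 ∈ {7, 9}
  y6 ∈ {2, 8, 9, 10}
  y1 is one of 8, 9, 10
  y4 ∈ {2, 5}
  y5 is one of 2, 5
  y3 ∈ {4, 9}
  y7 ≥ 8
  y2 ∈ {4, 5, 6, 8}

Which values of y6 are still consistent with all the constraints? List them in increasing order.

8, 9, 10

Among the 8 variables, 6 fits only y2 (and all 8 values in {2, 4, 5, 6, 7, 8, 9, 10} must be used), so y2 = 6.
The 7 still-open variables together cover exactly {2, 4, 5, 7, 8, 9, 10} — 7 values for 7 variables — and 4 appears only in y3's list, so y3 = 4.
The 6 still-open variables together cover exactly {2, 5, 7, 8, 9, 10} — 6 values for 6 variables — and 7 appears only in y8's list, so y8 = 7.
y4 and y5 share exactly the 2 values {2, 5}; by pigeonhole those values go to them, so strike 2, 5 from y6.
No further eliminations apply; y6 can still be any of 8, 9, 10.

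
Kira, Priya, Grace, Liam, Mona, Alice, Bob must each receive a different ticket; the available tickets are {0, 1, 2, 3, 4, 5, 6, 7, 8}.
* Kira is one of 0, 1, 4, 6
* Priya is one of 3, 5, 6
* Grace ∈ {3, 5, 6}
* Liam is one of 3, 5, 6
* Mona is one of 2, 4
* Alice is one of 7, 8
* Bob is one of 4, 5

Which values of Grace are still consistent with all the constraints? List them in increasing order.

3, 5, 6

Priya, Grace, Liam between them cover only {3, 5, 6} — a naked triple. Remove those values from Kira, Bob.
That leaves Bob = 4. Eliminate 4 elsewhere: Kira, Mona.
That leaves Mona = 2.
No further eliminations apply; Grace can still be any of 3, 5, 6.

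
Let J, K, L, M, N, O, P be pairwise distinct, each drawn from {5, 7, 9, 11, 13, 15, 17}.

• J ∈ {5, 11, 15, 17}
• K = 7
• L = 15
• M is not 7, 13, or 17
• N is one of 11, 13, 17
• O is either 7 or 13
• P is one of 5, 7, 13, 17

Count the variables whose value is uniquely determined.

K must be 7 (only option left). Strike 7 from O, P.
L has just one choice, so L = 15. Remove 15 from J, M.
O's domain is down to {13}, so O = 13. So N, P can't be 13.
The 4 still-open variables together cover exactly {5, 9, 11, 17} — 4 values for 4 variables — and 9 appears only in M's list, so M = 9.
Determined: K=7, L=15, M=9, O=13. The other variables each still have more than one consistent value. That makes 4.

4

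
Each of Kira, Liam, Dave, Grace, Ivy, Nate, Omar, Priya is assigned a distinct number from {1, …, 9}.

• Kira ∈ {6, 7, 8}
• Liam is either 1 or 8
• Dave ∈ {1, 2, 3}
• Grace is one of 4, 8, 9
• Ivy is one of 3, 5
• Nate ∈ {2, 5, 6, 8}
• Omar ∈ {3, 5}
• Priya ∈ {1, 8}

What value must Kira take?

The 2 variables Liam and Priya are confined to {1, 8}, which locks those values in; drop them from Kira, Dave, Grace, Nate.
The 2 variables Ivy and Omar are confined to {3, 5}, which locks those values in; drop them from Dave, Nate.
That leaves Dave = 2. Remove 2 from Nate.
Nate has just one choice, so Nate = 6. Strike 6 from Kira.
So Kira = 7.

7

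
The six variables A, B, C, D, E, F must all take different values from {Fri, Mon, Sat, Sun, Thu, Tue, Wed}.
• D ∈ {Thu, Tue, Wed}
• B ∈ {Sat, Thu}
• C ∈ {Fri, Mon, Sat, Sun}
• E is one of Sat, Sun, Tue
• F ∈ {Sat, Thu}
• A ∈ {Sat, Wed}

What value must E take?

Sun

The 2 variables B and F are confined to {Sat, Thu}, which locks those values in; drop them from A, C, D, E.
A must be Wed (only option left). Strike Wed from D.
D has just one choice, so D = Tue. Remove Tue from E.
So E = Sun.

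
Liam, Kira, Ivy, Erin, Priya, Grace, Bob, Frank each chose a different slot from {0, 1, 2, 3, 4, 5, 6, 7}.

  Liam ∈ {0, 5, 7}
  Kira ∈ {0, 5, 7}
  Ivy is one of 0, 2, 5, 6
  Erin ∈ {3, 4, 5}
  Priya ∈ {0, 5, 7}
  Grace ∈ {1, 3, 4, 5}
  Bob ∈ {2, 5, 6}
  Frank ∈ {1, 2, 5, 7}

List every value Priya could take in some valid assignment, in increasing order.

Liam, Kira, Priya between them cover only {0, 5, 7} — a naked triple. Remove those values from Ivy, Erin, Grace, Bob, Frank.
The 2 variables Ivy and Bob are confined to {2, 6}, which locks those values in; drop them from Frank.
Frank must be 1 (only option left). So Grace can't be 1.
No further eliminations apply; Priya can still be any of 0, 5, 7.

0, 5, 7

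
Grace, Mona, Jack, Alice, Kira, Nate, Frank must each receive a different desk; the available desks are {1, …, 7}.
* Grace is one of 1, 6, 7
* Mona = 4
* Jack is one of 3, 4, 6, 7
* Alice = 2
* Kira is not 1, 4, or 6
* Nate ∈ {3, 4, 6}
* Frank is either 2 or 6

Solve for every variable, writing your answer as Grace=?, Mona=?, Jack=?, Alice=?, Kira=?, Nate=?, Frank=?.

Grace=1, Mona=4, Jack=7, Alice=2, Kira=5, Nate=3, Frank=6

Mona has just one choice, so Mona = 4. Strike 4 from Jack, Nate.
That leaves Alice = 2. Strike 2 from Kira, Frank.
Frank must be 6 (only option left). Eliminate 6 elsewhere: Grace, Jack, Nate.
That leaves Nate = 3. So Jack, Kira can't be 3.
Jack must be 7 (only option left). Eliminate 7 elsewhere: Grace, Kira.
Kira must be 5 (only option left).
Grace must be 1 (only option left).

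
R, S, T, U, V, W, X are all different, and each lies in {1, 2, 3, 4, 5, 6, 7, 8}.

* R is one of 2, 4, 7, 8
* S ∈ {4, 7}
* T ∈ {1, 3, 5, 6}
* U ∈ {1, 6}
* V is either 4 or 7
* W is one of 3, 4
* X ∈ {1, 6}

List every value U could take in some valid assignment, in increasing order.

1, 6

S and V between them cover only {4, 7} — a naked pair. Remove those values from R, W.
W must be 3 (only option left). Eliminate 3 elsewhere: T.
The 2 variables U and X are confined to {1, 6}, which locks those values in; drop them from T.
That leaves T = 5.
No further eliminations apply; U can still be any of 1, 6.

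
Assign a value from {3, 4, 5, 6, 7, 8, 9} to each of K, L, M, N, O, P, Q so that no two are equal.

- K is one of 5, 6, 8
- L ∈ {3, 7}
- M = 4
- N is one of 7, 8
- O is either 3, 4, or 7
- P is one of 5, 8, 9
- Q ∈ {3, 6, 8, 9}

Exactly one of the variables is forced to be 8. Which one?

M's domain is down to {4}, so M = 4. Strike 4 from O.
The 2 variables L and O are confined to {3, 7}, which locks those values in; drop them from N, Q.
So 8 goes to N.

N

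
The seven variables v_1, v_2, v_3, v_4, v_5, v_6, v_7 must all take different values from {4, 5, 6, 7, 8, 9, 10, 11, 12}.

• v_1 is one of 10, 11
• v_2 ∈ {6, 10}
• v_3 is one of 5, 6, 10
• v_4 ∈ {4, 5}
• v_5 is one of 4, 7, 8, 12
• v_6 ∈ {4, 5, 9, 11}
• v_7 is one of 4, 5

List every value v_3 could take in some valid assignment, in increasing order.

The 2 variables v_4 and v_7 are confined to {4, 5}, which locks those values in; drop them from v_3, v_5, v_6.
v_2 and v_3 between them cover only {6, 10} — a naked pair. Remove those values from v_1.
v_1's domain is down to {11}, so v_1 = 11. So v_6 can't be 11.
That leaves v_6 = 9.
No further eliminations apply; v_3 can still be any of 6, 10.

6, 10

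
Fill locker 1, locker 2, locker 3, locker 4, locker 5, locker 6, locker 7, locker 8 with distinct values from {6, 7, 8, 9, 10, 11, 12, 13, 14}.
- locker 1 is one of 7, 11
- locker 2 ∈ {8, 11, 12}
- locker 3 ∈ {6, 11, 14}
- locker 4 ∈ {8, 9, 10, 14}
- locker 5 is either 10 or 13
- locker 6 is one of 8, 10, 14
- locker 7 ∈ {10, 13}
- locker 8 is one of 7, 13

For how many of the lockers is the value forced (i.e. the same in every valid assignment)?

2

locker 5 and locker 7 between them cover only {10, 13} — a naked pair. Remove those values from locker 4, locker 6, locker 8.
That leaves locker 8 = 7. So locker 1 can't be 7.
That leaves locker 1 = 11. Strike 11 from locker 2, locker 3.
Determined: locker 1=11, locker 8=7. The other lockers each still have more than one consistent value. That makes 2.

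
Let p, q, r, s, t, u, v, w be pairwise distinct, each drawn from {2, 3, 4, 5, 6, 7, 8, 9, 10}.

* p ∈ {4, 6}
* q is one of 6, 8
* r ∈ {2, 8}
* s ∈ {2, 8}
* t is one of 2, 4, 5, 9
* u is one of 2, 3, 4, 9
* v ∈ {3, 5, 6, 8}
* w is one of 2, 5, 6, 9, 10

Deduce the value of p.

4

The 8 variables draw from only 8 values {2, 3, 4, 5, 6, 8, 9, 10}, so each is used; only w can be 10, hence w = 10.
r and s share exactly the 2 values {2, 8}; by pigeonhole those values go to them, so strike 2, 8 from q, t, u, v.
q must be 6 (only option left). Eliminate 6 elsewhere: p, v.
So p = 4.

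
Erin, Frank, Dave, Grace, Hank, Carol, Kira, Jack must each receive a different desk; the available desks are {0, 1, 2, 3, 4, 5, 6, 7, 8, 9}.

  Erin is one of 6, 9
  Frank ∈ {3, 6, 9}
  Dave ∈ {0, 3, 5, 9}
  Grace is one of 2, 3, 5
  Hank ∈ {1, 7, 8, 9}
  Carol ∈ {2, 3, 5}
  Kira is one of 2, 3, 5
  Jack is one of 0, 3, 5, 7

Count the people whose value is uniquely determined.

Grace, Carol, Kira between them cover only {2, 3, 5} — a naked triple. Remove those values from Frank, Dave, Jack.
Erin and Frank between them cover only {6, 9} — a naked pair. Remove those values from Dave, Hank.
Dave's domain is down to {0}, so Dave = 0. Strike 0 from Jack.
Jack has just one choice, so Jack = 7. So Hank can't be 7.
Determined: Dave=0, Jack=7. The other people each still have more than one consistent value. That makes 2.

2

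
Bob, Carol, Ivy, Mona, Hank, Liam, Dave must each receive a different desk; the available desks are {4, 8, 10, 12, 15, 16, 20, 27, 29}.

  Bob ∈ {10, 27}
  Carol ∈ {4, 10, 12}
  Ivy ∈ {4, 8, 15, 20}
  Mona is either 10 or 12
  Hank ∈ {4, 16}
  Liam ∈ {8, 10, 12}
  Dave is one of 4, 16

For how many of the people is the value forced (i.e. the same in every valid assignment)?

2

The 2 variables Hank and Dave are confined to {4, 16}, which locks those values in; drop them from Carol, Ivy.
Carol and Mona share exactly the 2 values {10, 12}; by pigeonhole those values go to them, so strike 10, 12 from Bob, Liam.
That leaves Bob = 27.
Liam has just one choice, so Liam = 8. So Ivy can't be 8.
Determined: Bob=27, Liam=8. The other people each still have more than one consistent value. That makes 2.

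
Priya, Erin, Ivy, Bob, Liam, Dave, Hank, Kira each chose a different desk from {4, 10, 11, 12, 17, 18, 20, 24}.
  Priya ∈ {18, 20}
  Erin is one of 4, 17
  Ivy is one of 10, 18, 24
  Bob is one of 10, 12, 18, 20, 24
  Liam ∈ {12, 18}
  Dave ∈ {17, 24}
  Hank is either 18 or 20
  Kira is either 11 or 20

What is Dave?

17

The 8 variables together cover exactly {4, 10, 11, 12, 17, 18, 20, 24} — 8 values for 8 variables — and 4 appears only in Erin's list, so Erin = 4.
The 7 still-open variables together cover exactly {10, 11, 12, 17, 18, 20, 24} — 7 values for 7 variables — and 11 appears only in Kira's list, so Kira = 11.
The 6 still-open variables together cover exactly {10, 12, 17, 18, 20, 24} — 6 values for 6 variables — and 17 appears only in Dave's list, so Dave = 17.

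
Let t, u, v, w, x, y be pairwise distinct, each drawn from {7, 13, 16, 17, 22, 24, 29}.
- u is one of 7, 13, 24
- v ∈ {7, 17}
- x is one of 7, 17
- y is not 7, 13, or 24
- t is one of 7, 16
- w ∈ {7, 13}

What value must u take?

24

v and x share exactly the 2 values {7, 17}; by pigeonhole those values go to them, so strike 7, 17 from t, u, w, y.
That leaves t = 16. Remove 16 from y.
w has just one choice, so w = 13. Strike 13 from u.
So u = 24.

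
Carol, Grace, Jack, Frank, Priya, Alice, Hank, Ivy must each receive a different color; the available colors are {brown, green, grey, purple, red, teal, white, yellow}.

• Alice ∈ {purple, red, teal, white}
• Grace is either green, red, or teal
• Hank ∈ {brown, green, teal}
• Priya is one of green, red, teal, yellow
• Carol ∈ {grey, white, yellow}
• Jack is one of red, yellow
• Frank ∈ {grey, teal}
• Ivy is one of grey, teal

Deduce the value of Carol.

white

Among the 8 variables, brown fits only Hank (and all 8 values in {brown, green, grey, purple, red, teal, white, yellow} must be used), so Hank = brown.
Among the 7 still-open variables, purple fits only Alice (and all 7 values in {green, grey, purple, red, teal, white, yellow} must be used), so Alice = purple.
The 6 still-open variables together cover exactly {green, grey, red, teal, white, yellow} — 6 values for 6 variables — and white appears only in Carol's list, so Carol = white.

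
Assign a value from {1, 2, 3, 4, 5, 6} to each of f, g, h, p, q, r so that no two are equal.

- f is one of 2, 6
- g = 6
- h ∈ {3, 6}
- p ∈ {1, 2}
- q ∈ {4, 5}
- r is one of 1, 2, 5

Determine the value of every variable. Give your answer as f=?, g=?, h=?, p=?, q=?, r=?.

g has just one choice, so g = 6. So f, h can't be 6.
h has just one choice, so h = 3.
f has just one choice, so f = 2. So p, r can't be 2.
p has just one choice, so p = 1. Strike 1 from r.
That leaves r = 5. Eliminate 5 elsewhere: q.
q's domain is down to {4}, so q = 4.

f=2, g=6, h=3, p=1, q=4, r=5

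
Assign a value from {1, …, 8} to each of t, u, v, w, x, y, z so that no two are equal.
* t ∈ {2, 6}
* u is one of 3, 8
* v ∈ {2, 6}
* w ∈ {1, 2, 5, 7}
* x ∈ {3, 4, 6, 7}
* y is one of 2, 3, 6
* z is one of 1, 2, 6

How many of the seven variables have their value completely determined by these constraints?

t and v share exactly the 2 values {2, 6}; by pigeonhole those values go to them, so strike 2, 6 from w, x, y, z.
y must be 3 (only option left). Strike 3 from u, x.
That leaves z = 1. Strike 1 from w.
u's domain is down to {8}, so u = 8.
Determined: u=8, y=3, z=1. The other variables each still have more than one consistent value. That makes 3.

3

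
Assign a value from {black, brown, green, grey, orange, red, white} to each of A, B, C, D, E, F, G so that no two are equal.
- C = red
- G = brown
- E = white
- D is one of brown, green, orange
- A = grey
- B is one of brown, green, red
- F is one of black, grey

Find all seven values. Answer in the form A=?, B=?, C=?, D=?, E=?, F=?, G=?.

A's domain is down to {grey}, so A = grey. Remove grey from F.
C has just one choice, so C = red. So B can't be red.
That leaves E = white.
F has just one choice, so F = black.
G's domain is down to {brown}, so G = brown. So B, D can't be brown.
That leaves B = green. Eliminate green elsewhere: D.
D has just one choice, so D = orange.

A=grey, B=green, C=red, D=orange, E=white, F=black, G=brown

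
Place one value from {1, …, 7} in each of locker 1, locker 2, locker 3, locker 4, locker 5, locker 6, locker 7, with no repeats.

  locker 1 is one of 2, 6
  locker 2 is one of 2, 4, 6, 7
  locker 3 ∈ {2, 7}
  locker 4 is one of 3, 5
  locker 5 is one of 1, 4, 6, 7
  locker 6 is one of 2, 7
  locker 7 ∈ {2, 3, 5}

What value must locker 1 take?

6

The 7 variables together cover exactly {1, 2, 3, 4, 5, 6, 7} — 7 values for 7 variables — and 1 appears only in locker 5's list, so locker 5 = 1.
The 6 still-open variables draw from only 6 values {2, 3, 4, 5, 6, 7}, so each is used; only locker 2 can be 4, hence locker 2 = 4.
The 5 still-open variables together cover exactly {2, 3, 5, 6, 7} — 5 values for 5 variables — and 6 appears only in locker 1's list, so locker 1 = 6.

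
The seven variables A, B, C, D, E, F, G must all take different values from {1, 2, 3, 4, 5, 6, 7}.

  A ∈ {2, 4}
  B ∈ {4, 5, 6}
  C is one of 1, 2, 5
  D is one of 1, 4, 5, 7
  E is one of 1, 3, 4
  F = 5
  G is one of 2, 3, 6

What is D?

F has just one choice, so F = 5. Strike 5 from B, C, D.
The 6 still-open variables together cover exactly {1, 2, 3, 4, 6, 7} — 6 values for 6 variables — and 7 appears only in D's list, so D = 7.

7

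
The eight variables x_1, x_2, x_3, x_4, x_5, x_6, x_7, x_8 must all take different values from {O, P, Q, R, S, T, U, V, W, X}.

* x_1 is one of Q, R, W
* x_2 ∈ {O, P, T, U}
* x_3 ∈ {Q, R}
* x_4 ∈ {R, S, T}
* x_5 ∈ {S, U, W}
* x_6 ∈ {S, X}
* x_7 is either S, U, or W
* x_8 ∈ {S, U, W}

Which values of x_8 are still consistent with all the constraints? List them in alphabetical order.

x_5, x_7, x_8 between them cover only {S, U, W} — a naked triple. Remove those values from x_1, x_2, x_4, x_6.
x_6 has just one choice, so x_6 = X.
x_1 and x_3 share exactly the 2 values {Q, R}; by pigeonhole those values go to them, so strike Q, R from x_4.
x_4 must be T (only option left). Remove T from x_2.
No further eliminations apply; x_8 can still be any of S, U, W.

S, U, W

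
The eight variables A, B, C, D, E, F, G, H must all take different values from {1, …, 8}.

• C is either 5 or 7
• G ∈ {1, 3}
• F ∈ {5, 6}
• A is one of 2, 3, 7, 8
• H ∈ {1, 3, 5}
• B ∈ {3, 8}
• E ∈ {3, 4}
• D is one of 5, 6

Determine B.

Among the 8 variables, 2 fits only A (and all 8 values in {1, 2, 3, 4, 5, 6, 7, 8} must be used), so A = 2.
Among the 7 still-open variables, 4 fits only E (and all 7 values in {1, 3, 4, 5, 6, 7, 8} must be used), so E = 4.
The 6 still-open variables draw from only 6 values {1, 3, 5, 6, 7, 8}, so each is used; only C can be 7, hence C = 7.
Among the 5 still-open variables, 8 fits only B (and all 5 values in {1, 3, 5, 6, 8} must be used), so B = 8.

8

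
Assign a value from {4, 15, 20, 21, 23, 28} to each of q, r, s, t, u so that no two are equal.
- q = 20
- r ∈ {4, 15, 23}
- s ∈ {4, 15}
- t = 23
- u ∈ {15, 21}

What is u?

21

q's domain is down to {20}, so q = 20.
t has just one choice, so t = 23. Remove 23 from r.
Among the 3 still-open variables, 21 fits only u (and all 3 values in {4, 15, 21} must be used), so u = 21.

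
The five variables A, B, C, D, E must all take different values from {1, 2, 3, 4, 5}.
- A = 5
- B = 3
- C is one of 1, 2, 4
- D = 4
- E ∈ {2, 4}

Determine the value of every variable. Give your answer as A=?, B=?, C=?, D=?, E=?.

A=5, B=3, C=1, D=4, E=2

A has just one choice, so A = 5.
That leaves B = 3.
That leaves D = 4. Strike 4 from C, E.
E must be 2 (only option left). Eliminate 2 elsewhere: C.
C has just one choice, so C = 1.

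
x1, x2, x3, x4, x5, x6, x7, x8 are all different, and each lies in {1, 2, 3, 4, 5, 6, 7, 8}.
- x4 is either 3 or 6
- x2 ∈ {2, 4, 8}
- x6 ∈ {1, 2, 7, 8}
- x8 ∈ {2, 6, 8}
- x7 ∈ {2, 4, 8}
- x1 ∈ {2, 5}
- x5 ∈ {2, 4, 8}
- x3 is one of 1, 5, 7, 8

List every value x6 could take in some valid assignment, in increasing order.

Among the 8 variables, 3 fits only x4 (and all 8 values in {1, 2, 3, 4, 5, 6, 7, 8} must be used), so x4 = 3.
The 7 still-open variables together cover exactly {1, 2, 4, 5, 6, 7, 8} — 7 values for 7 variables — and 6 appears only in x8's list, so x8 = 6.
x2, x5, x7 between them cover only {2, 4, 8} — a naked triple. Remove those values from x1, x3, x6.
x1's domain is down to {5}, so x1 = 5. Eliminate 5 elsewhere: x3.
No further eliminations apply; x6 can still be any of 1, 7.

1, 7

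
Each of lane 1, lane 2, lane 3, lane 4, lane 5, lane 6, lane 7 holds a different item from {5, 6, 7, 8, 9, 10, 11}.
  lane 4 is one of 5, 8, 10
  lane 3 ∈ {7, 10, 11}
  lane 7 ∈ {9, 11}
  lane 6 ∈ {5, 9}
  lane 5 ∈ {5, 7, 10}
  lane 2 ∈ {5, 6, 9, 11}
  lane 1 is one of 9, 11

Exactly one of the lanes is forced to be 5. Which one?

lane 6

The 7 variables draw from only 7 values {5, 6, 7, 8, 9, 10, 11}, so each is used; only lane 2 can be 6, hence lane 2 = 6.
Among the 6 still-open variables, 8 fits only lane 4 (and all 6 values in {5, 7, 8, 9, 10, 11} must be used), so lane 4 = 8.
lane 1 and lane 7 between them cover only {9, 11} — a naked pair. Remove those values from lane 3, lane 6.
So 5 goes to lane 6.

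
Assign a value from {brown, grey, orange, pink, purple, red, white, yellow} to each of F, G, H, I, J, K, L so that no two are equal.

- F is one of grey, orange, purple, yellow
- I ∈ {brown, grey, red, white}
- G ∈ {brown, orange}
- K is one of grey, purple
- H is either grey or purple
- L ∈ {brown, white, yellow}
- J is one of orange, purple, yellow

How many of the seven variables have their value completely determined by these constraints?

3

The 7 variables together cover exactly {brown, grey, orange, purple, red, white, yellow} — 7 values for 7 variables — and red appears only in I's list, so I = red.
The 6 still-open variables draw from only 6 values {brown, grey, orange, purple, white, yellow}, so each is used; only L can be white, hence L = white.
The 5 still-open variables together cover exactly {brown, grey, orange, purple, yellow} — 5 values for 5 variables — and brown appears only in G's list, so G = brown.
H and K between them cover only {grey, purple} — a naked pair. Remove those values from F, J.
Determined: G=brown, I=red, L=white. The other variables each still have more than one consistent value. That makes 3.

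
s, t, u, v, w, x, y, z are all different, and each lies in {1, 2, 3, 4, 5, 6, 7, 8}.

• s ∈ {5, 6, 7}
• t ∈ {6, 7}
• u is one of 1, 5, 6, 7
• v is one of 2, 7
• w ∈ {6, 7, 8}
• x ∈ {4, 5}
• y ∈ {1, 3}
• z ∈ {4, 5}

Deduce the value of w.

Among the 8 variables, 2 fits only v (and all 8 values in {1, 2, 3, 4, 5, 6, 7, 8} must be used), so v = 2.
Among the 7 still-open variables, 3 fits only y (and all 7 values in {1, 3, 4, 5, 6, 7, 8} must be used), so y = 3.
The 6 still-open variables draw from only 6 values {1, 4, 5, 6, 7, 8}, so each is used; only u can be 1, hence u = 1.
The 5 still-open variables together cover exactly {4, 5, 6, 7, 8} — 5 values for 5 variables — and 8 appears only in w's list, so w = 8.

8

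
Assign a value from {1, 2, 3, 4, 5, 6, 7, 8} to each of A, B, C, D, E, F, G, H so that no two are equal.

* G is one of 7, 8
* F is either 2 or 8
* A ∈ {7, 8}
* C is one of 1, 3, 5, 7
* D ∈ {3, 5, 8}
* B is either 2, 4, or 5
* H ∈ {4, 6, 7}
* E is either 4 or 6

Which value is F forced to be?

2

The 8 variables draw from only 8 values {1, 2, 3, 4, 5, 6, 7, 8}, so each is used; only C can be 1, hence C = 1.
Among the 7 still-open variables, 3 fits only D (and all 7 values in {2, 3, 4, 5, 6, 7, 8} must be used), so D = 3.
The 6 still-open variables together cover exactly {2, 4, 5, 6, 7, 8} — 6 values for 6 variables — and 5 appears only in B's list, so B = 5.
The 5 still-open variables draw from only 5 values {2, 4, 6, 7, 8}, so each is used; only F can be 2, hence F = 2.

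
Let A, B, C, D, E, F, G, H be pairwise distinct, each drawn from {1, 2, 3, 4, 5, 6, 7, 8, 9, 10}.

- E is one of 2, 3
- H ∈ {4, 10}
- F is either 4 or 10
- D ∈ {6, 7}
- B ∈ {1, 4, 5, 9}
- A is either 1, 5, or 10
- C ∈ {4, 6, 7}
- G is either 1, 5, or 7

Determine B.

F and H between them cover only {4, 10} — a naked pair. Remove those values from A, B, C.
The 2 variables C and D are confined to {6, 7}, which locks those values in; drop them from G.
A and G between them cover only {1, 5} — a naked pair. Remove those values from B.
So B = 9.

9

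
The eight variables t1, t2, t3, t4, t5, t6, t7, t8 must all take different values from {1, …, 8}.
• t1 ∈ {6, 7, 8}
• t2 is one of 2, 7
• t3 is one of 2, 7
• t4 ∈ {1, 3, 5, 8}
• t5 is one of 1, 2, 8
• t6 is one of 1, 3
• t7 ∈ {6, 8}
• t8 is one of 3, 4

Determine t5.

Among the 8 variables, 4 fits only t8 (and all 8 values in {1, 2, 3, 4, 5, 6, 7, 8} must be used), so t8 = 4.
Among the 7 still-open variables, 5 fits only t4 (and all 7 values in {1, 2, 3, 5, 6, 7, 8} must be used), so t4 = 5.
The 6 still-open variables draw from only 6 values {1, 2, 3, 6, 7, 8}, so each is used; only t6 can be 3, hence t6 = 3.
The 5 still-open variables together cover exactly {1, 2, 6, 7, 8} — 5 values for 5 variables — and 1 appears only in t5's list, so t5 = 1.

1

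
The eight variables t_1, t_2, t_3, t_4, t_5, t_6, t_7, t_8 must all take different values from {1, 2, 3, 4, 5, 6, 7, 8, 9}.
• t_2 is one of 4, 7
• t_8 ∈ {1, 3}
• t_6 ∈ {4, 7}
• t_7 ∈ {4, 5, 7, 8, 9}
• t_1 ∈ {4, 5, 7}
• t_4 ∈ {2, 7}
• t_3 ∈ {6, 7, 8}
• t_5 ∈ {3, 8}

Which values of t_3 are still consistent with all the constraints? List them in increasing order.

t_2 and t_6 share exactly the 2 values {4, 7}; by pigeonhole those values go to them, so strike 4, 7 from t_1, t_3, t_4, t_7.
t_1 must be 5 (only option left). Eliminate 5 elsewhere: t_7.
That leaves t_4 = 2.
No further eliminations apply; t_3 can still be any of 6, 8.

6, 8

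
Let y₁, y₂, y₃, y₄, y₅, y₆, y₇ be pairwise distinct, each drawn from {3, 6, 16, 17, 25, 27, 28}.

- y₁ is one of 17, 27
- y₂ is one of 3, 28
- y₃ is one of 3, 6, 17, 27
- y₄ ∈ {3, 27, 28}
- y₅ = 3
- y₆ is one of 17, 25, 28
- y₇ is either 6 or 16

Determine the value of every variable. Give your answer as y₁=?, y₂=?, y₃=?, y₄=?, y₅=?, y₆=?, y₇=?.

y₅ has just one choice, so y₅ = 3. Eliminate 3 elsewhere: y₂, y₃, y₄.
y₂ must be 28 (only option left). Strike 28 from y₄, y₆.
y₄'s domain is down to {27}, so y₄ = 27. Strike 27 from y₁, y₃.
That leaves y₁ = 17. Eliminate 17 elsewhere: y₃, y₆.
y₃'s domain is down to {6}, so y₃ = 6. Remove 6 from y₇.
y₆'s domain is down to {25}, so y₆ = 25.
y₇ must be 16 (only option left).

y₁=17, y₂=28, y₃=6, y₄=27, y₅=3, y₆=25, y₇=16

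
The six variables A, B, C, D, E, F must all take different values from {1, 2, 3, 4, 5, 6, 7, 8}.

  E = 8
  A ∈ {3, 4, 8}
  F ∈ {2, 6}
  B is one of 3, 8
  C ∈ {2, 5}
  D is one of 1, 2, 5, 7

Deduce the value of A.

4

E's domain is down to {8}, so E = 8. Strike 8 from A, B.
B must be 3 (only option left). Eliminate 3 elsewhere: A.
So A = 4.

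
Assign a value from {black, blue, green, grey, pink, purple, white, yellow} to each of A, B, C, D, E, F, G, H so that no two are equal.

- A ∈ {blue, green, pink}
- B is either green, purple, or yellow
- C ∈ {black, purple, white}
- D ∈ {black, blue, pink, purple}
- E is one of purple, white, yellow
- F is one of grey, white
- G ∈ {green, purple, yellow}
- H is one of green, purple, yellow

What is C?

black

Among the 8 variables, grey fits only F (and all 8 values in {black, blue, green, grey, pink, purple, white, yellow} must be used), so F = grey.
B, G, H between them cover only {green, purple, yellow} — a naked triple. Remove those values from A, C, D, E.
E has just one choice, so E = white. Eliminate white elsewhere: C.
So C = black.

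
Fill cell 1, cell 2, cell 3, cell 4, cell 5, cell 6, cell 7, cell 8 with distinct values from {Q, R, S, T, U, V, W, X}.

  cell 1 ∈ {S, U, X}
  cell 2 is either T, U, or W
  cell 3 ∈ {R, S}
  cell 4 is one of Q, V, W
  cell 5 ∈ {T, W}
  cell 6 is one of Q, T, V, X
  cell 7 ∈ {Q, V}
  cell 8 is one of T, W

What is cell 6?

The 8 variables draw from only 8 values {Q, R, S, T, U, V, W, X}, so each is used; only cell 3 can be R, hence cell 3 = R.
The 7 still-open variables draw from only 7 values {Q, S, T, U, V, W, X}, so each is used; only cell 1 can be S, hence cell 1 = S.
Among the 6 still-open variables, U fits only cell 2 (and all 6 values in {Q, T, U, V, W, X} must be used), so cell 2 = U.
The 5 still-open variables together cover exactly {Q, T, V, W, X} — 5 values for 5 variables — and X appears only in cell 6's list, so cell 6 = X.

X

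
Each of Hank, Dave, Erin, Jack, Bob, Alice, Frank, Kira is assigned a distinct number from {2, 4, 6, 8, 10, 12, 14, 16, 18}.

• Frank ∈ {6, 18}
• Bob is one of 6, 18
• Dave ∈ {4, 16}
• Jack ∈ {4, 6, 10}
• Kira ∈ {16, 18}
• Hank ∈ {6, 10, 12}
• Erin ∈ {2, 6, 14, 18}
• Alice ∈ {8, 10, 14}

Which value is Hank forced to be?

The 2 variables Bob and Frank are confined to {6, 18}, which locks those values in; drop them from Hank, Erin, Jack, Kira.
Kira's domain is down to {16}, so Kira = 16. So Dave can't be 16.
That leaves Dave = 4. Eliminate 4 elsewhere: Jack.
Jack must be 10 (only option left). Remove 10 from Hank, Alice.
So Hank = 12.

12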